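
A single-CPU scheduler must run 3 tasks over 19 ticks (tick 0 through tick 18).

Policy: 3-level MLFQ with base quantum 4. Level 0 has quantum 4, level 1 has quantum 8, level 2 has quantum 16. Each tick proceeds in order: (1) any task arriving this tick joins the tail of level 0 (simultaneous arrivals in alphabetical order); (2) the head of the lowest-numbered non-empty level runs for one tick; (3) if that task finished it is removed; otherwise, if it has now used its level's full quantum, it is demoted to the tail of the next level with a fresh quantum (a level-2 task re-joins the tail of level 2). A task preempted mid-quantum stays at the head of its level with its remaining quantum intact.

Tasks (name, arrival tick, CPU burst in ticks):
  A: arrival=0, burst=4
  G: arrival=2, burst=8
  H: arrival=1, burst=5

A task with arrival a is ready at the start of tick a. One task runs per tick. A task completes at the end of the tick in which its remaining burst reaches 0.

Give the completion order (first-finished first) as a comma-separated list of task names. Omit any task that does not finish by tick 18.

t=0: L0/L1/L2 = A/-/- → run A
t=1: L0/L1/L2 = AH/-/- → run A
t=2: L0/L1/L2 = AHG/-/- → run A
t=3: L0/L1/L2 = AHG/-/- → run A
t=4: L0/L1/L2 = HG/-/- → run H
t=5: L0/L1/L2 = HG/-/- → run H
t=6: L0/L1/L2 = HG/-/- → run H
t=7: L0/L1/L2 = HG/-/- → run H
t=8: L0/L1/L2 = G/H/- → run G
t=9: L0/L1/L2 = G/H/- → run G
t=10: L0/L1/L2 = G/H/- → run G
t=11: L0/L1/L2 = G/H/- → run G
t=12: L0/L1/L2 = -/HG/- → run H
t=13: L0/L1/L2 = -/G/- → run G
t=14: L0/L1/L2 = -/G/- → run G
t=15: L0/L1/L2 = -/G/- → run G
t=16: L0/L1/L2 = -/G/- → run G
t=17: (idle)
t=18: (idle)

completion order = A, H, G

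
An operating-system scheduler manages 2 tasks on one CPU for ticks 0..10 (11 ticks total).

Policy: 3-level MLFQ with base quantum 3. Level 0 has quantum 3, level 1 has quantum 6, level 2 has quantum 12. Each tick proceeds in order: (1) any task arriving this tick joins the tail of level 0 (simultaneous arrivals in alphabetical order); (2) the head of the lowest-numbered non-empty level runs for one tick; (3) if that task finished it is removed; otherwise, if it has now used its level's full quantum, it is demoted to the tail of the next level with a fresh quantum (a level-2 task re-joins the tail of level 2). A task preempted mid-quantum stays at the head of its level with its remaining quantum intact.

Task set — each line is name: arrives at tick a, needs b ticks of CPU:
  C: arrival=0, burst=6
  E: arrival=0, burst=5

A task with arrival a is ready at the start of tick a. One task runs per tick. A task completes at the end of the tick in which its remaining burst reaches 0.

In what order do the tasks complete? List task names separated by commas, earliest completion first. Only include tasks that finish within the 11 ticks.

completion order = C, E

t=0: L0/L1/L2 = CE/-/- → run C
t=1: L0/L1/L2 = CE/-/- → run C
t=2: L0/L1/L2 = CE/-/- → run C
t=3: L0/L1/L2 = E/C/- → run E
t=4: L0/L1/L2 = E/C/- → run E
t=5: L0/L1/L2 = E/C/- → run E
t=6: L0/L1/L2 = -/CE/- → run C
t=7: L0/L1/L2 = -/CE/- → run C
t=8: L0/L1/L2 = -/CE/- → run C
t=9: L0/L1/L2 = -/E/- → run E
t=10: L0/L1/L2 = -/E/- → run E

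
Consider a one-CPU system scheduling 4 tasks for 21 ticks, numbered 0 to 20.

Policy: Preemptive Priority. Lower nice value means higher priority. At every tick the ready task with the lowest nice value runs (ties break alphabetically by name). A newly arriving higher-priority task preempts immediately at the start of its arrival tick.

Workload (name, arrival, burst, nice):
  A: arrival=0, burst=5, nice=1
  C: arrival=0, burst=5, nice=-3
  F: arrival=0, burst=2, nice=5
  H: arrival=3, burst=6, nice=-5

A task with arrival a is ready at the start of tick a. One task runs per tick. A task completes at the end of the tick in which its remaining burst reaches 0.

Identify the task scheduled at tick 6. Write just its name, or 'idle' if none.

t=0: ready={A,C,F} → run C
t=1: ready={A,C,F} → run C
t=2: ready={A,C,F} → run C
t=3: ready={A,C,F,H} → run H
t=4: ready={A,C,F,H} → run H
t=5: ready={A,C,F,H} → run H
t=6: ready={A,C,F,H} → run H
t=7: ready={A,C,F,H} → run H
t=8: ready={A,C,F,H} → run H
t=9: ready={A,C,F} → run C
t=10: ready={A,C,F} → run C
t=11: ready={A,F} → run A
t=12: ready={A,F} → run A
t=13: ready={A,F} → run A
t=14: ready={A,F} → run A
t=15: ready={A,F} → run A
t=16: ready={F} → run F
t=17: ready={F} → run F
t=18: (idle)
t=19: (idle)
t=20: (idle)

running at tick 6 = H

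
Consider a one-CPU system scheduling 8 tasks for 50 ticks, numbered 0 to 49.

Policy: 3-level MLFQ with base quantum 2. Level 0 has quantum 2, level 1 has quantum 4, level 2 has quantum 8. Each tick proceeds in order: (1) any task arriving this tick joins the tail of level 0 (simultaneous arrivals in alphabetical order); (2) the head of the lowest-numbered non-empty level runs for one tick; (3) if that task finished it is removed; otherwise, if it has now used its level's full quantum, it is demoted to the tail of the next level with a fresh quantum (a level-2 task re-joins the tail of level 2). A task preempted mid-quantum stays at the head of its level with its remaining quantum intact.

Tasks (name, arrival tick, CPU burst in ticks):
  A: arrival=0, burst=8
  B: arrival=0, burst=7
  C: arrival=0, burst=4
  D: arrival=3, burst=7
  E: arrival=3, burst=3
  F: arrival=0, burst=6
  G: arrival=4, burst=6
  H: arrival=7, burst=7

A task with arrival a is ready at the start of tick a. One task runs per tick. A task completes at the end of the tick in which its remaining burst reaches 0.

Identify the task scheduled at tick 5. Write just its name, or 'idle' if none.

running at tick 5 = C

t=0: L0/L1/L2 = ABCF/-/- → run A
t=1: L0/L1/L2 = ABCF/-/- → run A
t=2: L0/L1/L2 = BCF/A/- → run B
t=3: L0/L1/L2 = BCFDE/A/- → run B
t=4: L0/L1/L2 = CFDEG/AB/- → run C
t=5: L0/L1/L2 = CFDEG/AB/- → run C
t=6: L0/L1/L2 = FDEG/ABC/- → run F
t=7: L0/L1/L2 = FDEGH/ABC/- → run F
t=8: L0/L1/L2 = DEGH/ABCF/- → run D
t=9: L0/L1/L2 = DEGH/ABCF/- → run D
t=10: L0/L1/L2 = EGH/ABCFD/- → run E
t=11: L0/L1/L2 = EGH/ABCFD/- → run E
t=12: L0/L1/L2 = GH/ABCFDE/- → run G
t=13: L0/L1/L2 = GH/ABCFDE/- → run G
t=14: L0/L1/L2 = H/ABCFDEG/- → run H
t=15: L0/L1/L2 = H/ABCFDEG/- → run H
t=16: L0/L1/L2 = -/ABCFDEGH/- → run A
t=17: L0/L1/L2 = -/ABCFDEGH/- → run A
t=18: L0/L1/L2 = -/ABCFDEGH/- → run A
t=19: L0/L1/L2 = -/ABCFDEGH/- → run A
t=20: L0/L1/L2 = -/BCFDEGH/A → run B
t=21: L0/L1/L2 = -/BCFDEGH/A → run B
t=22: L0/L1/L2 = -/BCFDEGH/A → run B
t=23: L0/L1/L2 = -/BCFDEGH/A → run B
t=24: L0/L1/L2 = -/CFDEGH/AB → run C
t=25: L0/L1/L2 = -/CFDEGH/AB → run C
t=26: L0/L1/L2 = -/FDEGH/AB → run F
t=27: L0/L1/L2 = -/FDEGH/AB → run F
t=28: L0/L1/L2 = -/FDEGH/AB → run F
t=29: L0/L1/L2 = -/FDEGH/AB → run F
t=30: L0/L1/L2 = -/DEGH/AB → run D
t=31: L0/L1/L2 = -/DEGH/AB → run D
t=32: L0/L1/L2 = -/DEGH/AB → run D
t=33: L0/L1/L2 = -/DEGH/AB → run D
t=34: L0/L1/L2 = -/EGH/ABD → run E
t=35: L0/L1/L2 = -/GH/ABD → run G
t=36: L0/L1/L2 = -/GH/ABD → run G
t=37: L0/L1/L2 = -/GH/ABD → run G
t=38: L0/L1/L2 = -/GH/ABD → run G
t=39: L0/L1/L2 = -/H/ABD → run H
t=40: L0/L1/L2 = -/H/ABD → run H
t=41: L0/L1/L2 = -/H/ABD → run H
t=42: L0/L1/L2 = -/H/ABD → run H
t=43: L0/L1/L2 = -/-/ABDH → run A
t=44: L0/L1/L2 = -/-/ABDH → run A
t=45: L0/L1/L2 = -/-/BDH → run B
t=46: L0/L1/L2 = -/-/DH → run D
t=47: L0/L1/L2 = -/-/H → run H
t=48: (idle)
t=49: (idle)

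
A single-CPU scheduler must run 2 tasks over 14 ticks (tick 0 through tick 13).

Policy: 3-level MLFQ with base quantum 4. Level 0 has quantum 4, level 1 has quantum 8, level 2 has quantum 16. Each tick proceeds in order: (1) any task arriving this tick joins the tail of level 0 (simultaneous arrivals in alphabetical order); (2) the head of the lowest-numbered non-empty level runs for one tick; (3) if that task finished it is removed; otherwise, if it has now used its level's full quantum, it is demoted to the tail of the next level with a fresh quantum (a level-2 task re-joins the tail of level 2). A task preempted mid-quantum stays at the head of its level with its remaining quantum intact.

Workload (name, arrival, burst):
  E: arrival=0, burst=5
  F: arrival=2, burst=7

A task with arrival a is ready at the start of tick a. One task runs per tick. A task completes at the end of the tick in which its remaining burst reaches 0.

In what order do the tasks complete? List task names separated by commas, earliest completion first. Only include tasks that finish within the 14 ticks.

t=0: L0/L1/L2 = E/-/- → run E
t=1: L0/L1/L2 = E/-/- → run E
t=2: L0/L1/L2 = EF/-/- → run E
t=3: L0/L1/L2 = EF/-/- → run E
t=4: L0/L1/L2 = F/E/- → run F
t=5: L0/L1/L2 = F/E/- → run F
t=6: L0/L1/L2 = F/E/- → run F
t=7: L0/L1/L2 = F/E/- → run F
t=8: L0/L1/L2 = -/EF/- → run E
t=9: L0/L1/L2 = -/F/- → run F
t=10: L0/L1/L2 = -/F/- → run F
t=11: L0/L1/L2 = -/F/- → run F
t=12: (idle)
t=13: (idle)

completion order = E, F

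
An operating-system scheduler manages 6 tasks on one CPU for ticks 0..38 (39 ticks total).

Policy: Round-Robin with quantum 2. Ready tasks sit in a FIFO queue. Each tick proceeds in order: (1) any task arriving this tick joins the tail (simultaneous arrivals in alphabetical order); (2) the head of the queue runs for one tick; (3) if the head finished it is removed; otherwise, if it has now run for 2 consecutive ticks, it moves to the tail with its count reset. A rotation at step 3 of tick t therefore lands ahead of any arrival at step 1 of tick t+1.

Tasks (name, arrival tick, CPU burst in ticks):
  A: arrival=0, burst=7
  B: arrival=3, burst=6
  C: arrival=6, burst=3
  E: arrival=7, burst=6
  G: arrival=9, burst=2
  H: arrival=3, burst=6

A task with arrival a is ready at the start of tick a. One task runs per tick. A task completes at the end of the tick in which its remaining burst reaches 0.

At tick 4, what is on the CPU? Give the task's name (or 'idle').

t=0: queue=[A] q_used=0 → run A
t=1: queue=[A] q_used=1 → run A
t=2: queue=[A] q_used=0 → run A
t=3: queue=[A,B,H] q_used=1 → run A
t=4: queue=[B,H,A] q_used=0 → run B
t=5: queue=[B,H,A] q_used=1 → run B
t=6: queue=[H,A,B,C] q_used=0 → run H
t=7: queue=[H,A,B,C,E] q_used=1 → run H
t=8: queue=[A,B,C,E,H] q_used=0 → run A
t=9: queue=[A,B,C,E,H,G] q_used=1 → run A
t=10: queue=[B,C,E,H,G,A] q_used=0 → run B
t=11: queue=[B,C,E,H,G,A] q_used=1 → run B
t=12: queue=[C,E,H,G,A,B] q_used=0 → run C
t=13: queue=[C,E,H,G,A,B] q_used=1 → run C
t=14: queue=[E,H,G,A,B,C] q_used=0 → run E
t=15: queue=[E,H,G,A,B,C] q_used=1 → run E
t=16: queue=[H,G,A,B,C,E] q_used=0 → run H
t=17: queue=[H,G,A,B,C,E] q_used=1 → run H
t=18: queue=[G,A,B,C,E,H] q_used=0 → run G
t=19: queue=[G,A,B,C,E,H] q_used=1 → run G
t=20: queue=[A,B,C,E,H] q_used=0 → run A
t=21: queue=[B,C,E,H] q_used=0 → run B
t=22: queue=[B,C,E,H] q_used=1 → run B
t=23: queue=[C,E,H] q_used=0 → run C
t=24: queue=[E,H] q_used=0 → run E
t=25: queue=[E,H] q_used=1 → run E
t=26: queue=[H,E] q_used=0 → run H
t=27: queue=[H,E] q_used=1 → run H
t=28: queue=[E] q_used=0 → run E
t=29: queue=[E] q_used=1 → run E
t=30: (idle)
t=31: (idle)
t=32: (idle)
t=33: (idle)
t=34: (idle)
t=35: (idle)
t=36: (idle)
t=37: (idle)
t=38: (idle)

running at tick 4 = B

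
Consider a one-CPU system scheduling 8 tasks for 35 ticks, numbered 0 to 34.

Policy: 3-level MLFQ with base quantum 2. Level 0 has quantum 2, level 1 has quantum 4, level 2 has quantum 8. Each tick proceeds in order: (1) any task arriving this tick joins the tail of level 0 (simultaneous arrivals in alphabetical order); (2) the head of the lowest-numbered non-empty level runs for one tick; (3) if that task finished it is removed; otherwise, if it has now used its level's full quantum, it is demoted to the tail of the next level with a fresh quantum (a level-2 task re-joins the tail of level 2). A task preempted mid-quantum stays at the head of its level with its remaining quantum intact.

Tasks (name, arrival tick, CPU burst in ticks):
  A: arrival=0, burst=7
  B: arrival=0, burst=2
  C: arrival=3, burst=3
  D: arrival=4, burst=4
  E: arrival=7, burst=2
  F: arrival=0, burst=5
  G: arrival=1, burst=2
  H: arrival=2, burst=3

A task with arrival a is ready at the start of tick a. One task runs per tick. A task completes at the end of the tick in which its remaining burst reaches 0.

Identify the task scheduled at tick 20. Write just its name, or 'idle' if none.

running at tick 20 = F

t=0: L0/L1/L2 = ABF/-/- → run A
t=1: L0/L1/L2 = ABFG/-/- → run A
t=2: L0/L1/L2 = BFGH/A/- → run B
t=3: L0/L1/L2 = BFGHC/A/- → run B
t=4: L0/L1/L2 = FGHCD/A/- → run F
t=5: L0/L1/L2 = FGHCD/A/- → run F
t=6: L0/L1/L2 = GHCD/AF/- → run G
t=7: L0/L1/L2 = GHCDE/AF/- → run G
t=8: L0/L1/L2 = HCDE/AF/- → run H
t=9: L0/L1/L2 = HCDE/AF/- → run H
t=10: L0/L1/L2 = CDE/AFH/- → run C
t=11: L0/L1/L2 = CDE/AFH/- → run C
t=12: L0/L1/L2 = DE/AFHC/- → run D
t=13: L0/L1/L2 = DE/AFHC/- → run D
t=14: L0/L1/L2 = E/AFHCD/- → run E
t=15: L0/L1/L2 = E/AFHCD/- → run E
t=16: L0/L1/L2 = -/AFHCD/- → run A
t=17: L0/L1/L2 = -/AFHCD/- → run A
t=18: L0/L1/L2 = -/AFHCD/- → run A
t=19: L0/L1/L2 = -/AFHCD/- → run A
t=20: L0/L1/L2 = -/FHCD/A → run F
t=21: L0/L1/L2 = -/FHCD/A → run F
t=22: L0/L1/L2 = -/FHCD/A → run F
t=23: L0/L1/L2 = -/HCD/A → run H
t=24: L0/L1/L2 = -/CD/A → run C
t=25: L0/L1/L2 = -/D/A → run D
t=26: L0/L1/L2 = -/D/A → run D
t=27: L0/L1/L2 = -/-/A → run A
t=28: (idle)
t=29: (idle)
t=30: (idle)
t=31: (idle)
t=32: (idle)
t=33: (idle)
t=34: (idle)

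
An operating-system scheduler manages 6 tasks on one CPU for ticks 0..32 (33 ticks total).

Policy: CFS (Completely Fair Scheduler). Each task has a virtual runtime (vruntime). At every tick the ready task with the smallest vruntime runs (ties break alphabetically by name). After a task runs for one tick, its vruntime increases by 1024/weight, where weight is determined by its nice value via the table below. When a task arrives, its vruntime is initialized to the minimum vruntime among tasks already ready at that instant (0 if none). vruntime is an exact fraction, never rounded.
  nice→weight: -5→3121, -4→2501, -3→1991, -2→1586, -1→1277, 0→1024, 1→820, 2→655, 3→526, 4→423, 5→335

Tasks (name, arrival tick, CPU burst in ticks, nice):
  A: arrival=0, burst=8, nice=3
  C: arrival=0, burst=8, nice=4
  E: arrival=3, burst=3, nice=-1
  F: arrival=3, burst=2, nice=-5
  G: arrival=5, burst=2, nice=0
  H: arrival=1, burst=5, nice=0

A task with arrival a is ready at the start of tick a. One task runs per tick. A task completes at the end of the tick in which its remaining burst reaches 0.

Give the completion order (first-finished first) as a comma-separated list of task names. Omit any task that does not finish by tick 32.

t=0: vr[A=0 C=0] → run A
t=1: vr[A=512/263 C=0 H=0] → run C
t=2: vr[A=512/263 C=1024/423 H=0] → run H
t=3: vr[A=512/263 C=1024/423 E=1 F=1 H=1] → run E
t=4: vr[A=512/263 C=1024/423 E=2301/1277 F=1 H=1] → run F
t=5: vr[A=512/263 C=1024/423 E=2301/1277 F=4145/3121 G=1 H=1] → run G
t=6: vr[A=512/263 C=1024/423 E=2301/1277 F=4145/3121 G=2 H=1] → run H
t=7: vr[A=512/263 C=1024/423 E=2301/1277 F=4145/3121 G=2 H=2] → run F
t=8: vr[A=512/263 C=1024/423 E=2301/1277 G=2 H=2] → run E
t=9: vr[A=512/263 C=1024/423 E=3325/1277 G=2 H=2] → run A
t=10: vr[A=1024/263 C=1024/423 E=3325/1277 G=2 H=2] → run G
t=11: vr[A=1024/263 C=1024/423 E=3325/1277 H=2] → run H
t=12: vr[A=1024/263 C=1024/423 E=3325/1277 H=3] → run C
t=13: vr[A=1024/263 C=2048/423 E=3325/1277 H=3] → run E
t=14: vr[A=1024/263 C=2048/423 H=3] → run H
t=15: vr[A=1024/263 C=2048/423 H=4] → run A
t=16: vr[A=1536/263 C=2048/423 H=4] → run H
t=17: vr[A=1536/263 C=2048/423] → run C
t=18: vr[A=1536/263 C=1024/141] → run A
t=19: vr[A=2048/263 C=1024/141] → run C
t=20: vr[A=2048/263 C=4096/423] → run A
t=21: vr[A=2560/263 C=4096/423] → run C
t=22: vr[A=2560/263 C=5120/423] → run A
t=23: vr[A=3072/263 C=5120/423] → run A
t=24: vr[A=3584/263 C=5120/423] → run C
t=25: vr[A=3584/263 C=2048/141] → run A
t=26: vr[C=2048/141] → run C
t=27: vr[C=7168/423] → run C
t=28: (idle)
t=29: (idle)
t=30: (idle)
t=31: (idle)
t=32: (idle)

completion order = F, G, E, H, A, C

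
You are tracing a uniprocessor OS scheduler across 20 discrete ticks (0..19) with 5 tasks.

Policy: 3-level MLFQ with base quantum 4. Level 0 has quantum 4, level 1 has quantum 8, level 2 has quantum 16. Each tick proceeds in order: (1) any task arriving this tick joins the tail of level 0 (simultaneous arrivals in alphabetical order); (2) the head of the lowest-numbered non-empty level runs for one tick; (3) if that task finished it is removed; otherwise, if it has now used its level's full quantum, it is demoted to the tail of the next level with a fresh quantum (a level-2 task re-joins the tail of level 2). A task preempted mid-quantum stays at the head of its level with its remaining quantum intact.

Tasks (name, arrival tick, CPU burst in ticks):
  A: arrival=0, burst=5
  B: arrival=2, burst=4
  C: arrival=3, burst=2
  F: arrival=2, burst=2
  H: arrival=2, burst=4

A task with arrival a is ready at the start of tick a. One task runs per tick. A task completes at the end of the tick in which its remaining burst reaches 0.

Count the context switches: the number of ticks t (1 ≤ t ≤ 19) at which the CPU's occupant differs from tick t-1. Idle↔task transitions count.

context switches = 6

t=0: L0/L1/L2 = A/-/- → run A
t=1: L0/L1/L2 = A/-/- → run A
t=2: L0/L1/L2 = ABFH/-/- → run A
t=3: L0/L1/L2 = ABFHC/-/- → run A
t=4: L0/L1/L2 = BFHC/A/- → run B
t=5: L0/L1/L2 = BFHC/A/- → run B
t=6: L0/L1/L2 = BFHC/A/- → run B
t=7: L0/L1/L2 = BFHC/A/- → run B
t=8: L0/L1/L2 = FHC/A/- → run F
t=9: L0/L1/L2 = FHC/A/- → run F
t=10: L0/L1/L2 = HC/A/- → run H
t=11: L0/L1/L2 = HC/A/- → run H
t=12: L0/L1/L2 = HC/A/- → run H
t=13: L0/L1/L2 = HC/A/- → run H
t=14: L0/L1/L2 = C/A/- → run C
t=15: L0/L1/L2 = C/A/- → run C
t=16: L0/L1/L2 = -/A/- → run A
t=17: (idle)
t=18: (idle)
t=19: (idle)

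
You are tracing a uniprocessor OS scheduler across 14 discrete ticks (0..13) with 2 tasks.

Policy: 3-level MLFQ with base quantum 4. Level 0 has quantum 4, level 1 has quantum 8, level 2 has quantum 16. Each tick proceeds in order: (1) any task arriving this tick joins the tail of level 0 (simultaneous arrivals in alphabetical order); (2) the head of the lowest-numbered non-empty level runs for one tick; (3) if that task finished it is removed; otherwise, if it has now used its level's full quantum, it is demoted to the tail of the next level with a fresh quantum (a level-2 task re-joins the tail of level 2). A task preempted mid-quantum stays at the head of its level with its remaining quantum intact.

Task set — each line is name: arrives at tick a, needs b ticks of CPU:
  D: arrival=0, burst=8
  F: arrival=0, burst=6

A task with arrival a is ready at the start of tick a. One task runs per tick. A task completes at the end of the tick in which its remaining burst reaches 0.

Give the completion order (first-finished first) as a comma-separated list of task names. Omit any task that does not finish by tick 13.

completion order = D, F

t=0: L0/L1/L2 = DF/-/- → run D
t=1: L0/L1/L2 = DF/-/- → run D
t=2: L0/L1/L2 = DF/-/- → run D
t=3: L0/L1/L2 = DF/-/- → run D
t=4: L0/L1/L2 = F/D/- → run F
t=5: L0/L1/L2 = F/D/- → run F
t=6: L0/L1/L2 = F/D/- → run F
t=7: L0/L1/L2 = F/D/- → run F
t=8: L0/L1/L2 = -/DF/- → run D
t=9: L0/L1/L2 = -/DF/- → run D
t=10: L0/L1/L2 = -/DF/- → run D
t=11: L0/L1/L2 = -/DF/- → run D
t=12: L0/L1/L2 = -/F/- → run F
t=13: L0/L1/L2 = -/F/- → run F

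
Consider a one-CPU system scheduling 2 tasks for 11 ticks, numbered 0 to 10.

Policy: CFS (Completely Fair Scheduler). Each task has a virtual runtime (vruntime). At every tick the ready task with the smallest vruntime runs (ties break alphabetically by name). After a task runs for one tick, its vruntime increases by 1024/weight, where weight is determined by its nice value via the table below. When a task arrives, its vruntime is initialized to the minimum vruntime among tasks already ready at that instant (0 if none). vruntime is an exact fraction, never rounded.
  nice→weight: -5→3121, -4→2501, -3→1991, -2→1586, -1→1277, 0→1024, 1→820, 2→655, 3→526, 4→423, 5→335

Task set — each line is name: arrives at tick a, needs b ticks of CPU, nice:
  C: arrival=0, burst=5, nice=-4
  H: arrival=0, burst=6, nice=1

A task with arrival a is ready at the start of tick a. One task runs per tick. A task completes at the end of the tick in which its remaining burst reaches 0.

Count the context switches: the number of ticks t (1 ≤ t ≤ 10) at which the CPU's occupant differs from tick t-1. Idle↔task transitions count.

t=0: vr[C=0 H=0] → run C
t=1: vr[C=1024/2501 H=0] → run H
t=2: vr[C=1024/2501 H=256/205] → run C
t=3: vr[C=2048/2501 H=256/205] → run C
t=4: vr[C=3072/2501 H=256/205] → run C
t=5: vr[C=4096/2501 H=256/205] → run H
t=6: vr[C=4096/2501 H=512/205] → run C
t=7: vr[H=512/205] → run H
t=8: vr[H=768/205] → run H
t=9: vr[H=1024/205] → run H
t=10: vr[H=256/41] → run H

context switches = 5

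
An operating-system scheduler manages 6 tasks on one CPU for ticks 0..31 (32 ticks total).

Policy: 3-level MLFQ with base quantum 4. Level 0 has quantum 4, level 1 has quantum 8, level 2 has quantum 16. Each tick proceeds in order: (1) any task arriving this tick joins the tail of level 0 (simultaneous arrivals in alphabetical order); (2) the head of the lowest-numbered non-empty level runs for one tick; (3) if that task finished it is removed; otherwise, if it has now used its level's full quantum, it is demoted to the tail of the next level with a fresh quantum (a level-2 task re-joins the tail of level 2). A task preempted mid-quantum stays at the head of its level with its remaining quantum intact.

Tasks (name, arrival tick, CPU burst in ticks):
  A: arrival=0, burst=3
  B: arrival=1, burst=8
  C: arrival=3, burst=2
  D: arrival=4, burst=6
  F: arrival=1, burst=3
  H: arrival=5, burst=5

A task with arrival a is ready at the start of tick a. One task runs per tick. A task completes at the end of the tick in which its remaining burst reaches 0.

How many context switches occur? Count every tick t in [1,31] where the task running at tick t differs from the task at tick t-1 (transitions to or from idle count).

t=0: L0/L1/L2 = A/-/- → run A
t=1: L0/L1/L2 = ABF/-/- → run A
t=2: L0/L1/L2 = ABF/-/- → run A
t=3: L0/L1/L2 = BFC/-/- → run B
t=4: L0/L1/L2 = BFCD/-/- → run B
t=5: L0/L1/L2 = BFCDH/-/- → run B
t=6: L0/L1/L2 = BFCDH/-/- → run B
t=7: L0/L1/L2 = FCDH/B/- → run F
t=8: L0/L1/L2 = FCDH/B/- → run F
t=9: L0/L1/L2 = FCDH/B/- → run F
t=10: L0/L1/L2 = CDH/B/- → run C
t=11: L0/L1/L2 = CDH/B/- → run C
t=12: L0/L1/L2 = DH/B/- → run D
t=13: L0/L1/L2 = DH/B/- → run D
t=14: L0/L1/L2 = DH/B/- → run D
t=15: L0/L1/L2 = DH/B/- → run D
t=16: L0/L1/L2 = H/BD/- → run H
t=17: L0/L1/L2 = H/BD/- → run H
t=18: L0/L1/L2 = H/BD/- → run H
t=19: L0/L1/L2 = H/BD/- → run H
t=20: L0/L1/L2 = -/BDH/- → run B
t=21: L0/L1/L2 = -/BDH/- → run B
t=22: L0/L1/L2 = -/BDH/- → run B
t=23: L0/L1/L2 = -/BDH/- → run B
t=24: L0/L1/L2 = -/DH/- → run D
t=25: L0/L1/L2 = -/DH/- → run D
t=26: L0/L1/L2 = -/H/- → run H
t=27: (idle)
t=28: (idle)
t=29: (idle)
t=30: (idle)
t=31: (idle)

context switches = 9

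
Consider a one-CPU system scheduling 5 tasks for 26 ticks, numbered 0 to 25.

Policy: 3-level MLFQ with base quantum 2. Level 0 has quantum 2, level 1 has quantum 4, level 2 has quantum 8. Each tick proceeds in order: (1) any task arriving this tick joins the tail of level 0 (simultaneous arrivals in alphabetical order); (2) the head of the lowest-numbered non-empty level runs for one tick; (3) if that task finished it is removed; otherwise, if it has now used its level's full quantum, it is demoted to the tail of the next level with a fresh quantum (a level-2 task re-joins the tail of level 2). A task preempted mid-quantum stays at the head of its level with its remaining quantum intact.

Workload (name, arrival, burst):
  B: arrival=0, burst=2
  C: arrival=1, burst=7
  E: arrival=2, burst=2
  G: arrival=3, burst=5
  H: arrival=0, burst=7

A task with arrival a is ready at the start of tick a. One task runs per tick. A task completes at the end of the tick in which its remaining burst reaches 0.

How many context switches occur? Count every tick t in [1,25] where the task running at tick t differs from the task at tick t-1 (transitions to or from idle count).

context switches = 10

t=0: L0/L1/L2 = BH/-/- → run B
t=1: L0/L1/L2 = BHC/-/- → run B
t=2: L0/L1/L2 = HCE/-/- → run H
t=3: L0/L1/L2 = HCEG/-/- → run H
t=4: L0/L1/L2 = CEG/H/- → run C
t=5: L0/L1/L2 = CEG/H/- → run C
t=6: L0/L1/L2 = EG/HC/- → run E
t=7: L0/L1/L2 = EG/HC/- → run E
t=8: L0/L1/L2 = G/HC/- → run G
t=9: L0/L1/L2 = G/HC/- → run G
t=10: L0/L1/L2 = -/HCG/- → run H
t=11: L0/L1/L2 = -/HCG/- → run H
t=12: L0/L1/L2 = -/HCG/- → run H
t=13: L0/L1/L2 = -/HCG/- → run H
t=14: L0/L1/L2 = -/CG/H → run C
t=15: L0/L1/L2 = -/CG/H → run C
t=16: L0/L1/L2 = -/CG/H → run C
t=17: L0/L1/L2 = -/CG/H → run C
t=18: L0/L1/L2 = -/G/HC → run G
t=19: L0/L1/L2 = -/G/HC → run G
t=20: L0/L1/L2 = -/G/HC → run G
t=21: L0/L1/L2 = -/-/HC → run H
t=22: L0/L1/L2 = -/-/C → run C
t=23: (idle)
t=24: (idle)
t=25: (idle)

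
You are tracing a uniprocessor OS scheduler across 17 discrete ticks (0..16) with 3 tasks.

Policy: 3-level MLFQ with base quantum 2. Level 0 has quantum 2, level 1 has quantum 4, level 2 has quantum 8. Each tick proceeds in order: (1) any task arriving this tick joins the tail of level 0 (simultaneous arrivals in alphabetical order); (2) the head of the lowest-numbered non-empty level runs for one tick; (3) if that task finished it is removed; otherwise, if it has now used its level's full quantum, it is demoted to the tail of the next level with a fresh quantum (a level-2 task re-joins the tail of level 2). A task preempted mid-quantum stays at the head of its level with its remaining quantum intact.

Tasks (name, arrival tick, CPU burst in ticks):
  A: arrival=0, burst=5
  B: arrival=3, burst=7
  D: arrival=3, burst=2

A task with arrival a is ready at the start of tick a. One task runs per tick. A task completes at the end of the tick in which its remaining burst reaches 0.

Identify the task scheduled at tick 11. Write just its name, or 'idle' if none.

t=0: L0/L1/L2 = A/-/- → run A
t=1: L0/L1/L2 = A/-/- → run A
t=2: L0/L1/L2 = -/A/- → run A
t=3: L0/L1/L2 = BD/A/- → run B
t=4: L0/L1/L2 = BD/A/- → run B
t=5: L0/L1/L2 = D/AB/- → run D
t=6: L0/L1/L2 = D/AB/- → run D
t=7: L0/L1/L2 = -/AB/- → run A
t=8: L0/L1/L2 = -/AB/- → run A
t=9: L0/L1/L2 = -/B/- → run B
t=10: L0/L1/L2 = -/B/- → run B
t=11: L0/L1/L2 = -/B/- → run B
t=12: L0/L1/L2 = -/B/- → run B
t=13: L0/L1/L2 = -/-/B → run B
t=14: (idle)
t=15: (idle)
t=16: (idle)

running at tick 11 = B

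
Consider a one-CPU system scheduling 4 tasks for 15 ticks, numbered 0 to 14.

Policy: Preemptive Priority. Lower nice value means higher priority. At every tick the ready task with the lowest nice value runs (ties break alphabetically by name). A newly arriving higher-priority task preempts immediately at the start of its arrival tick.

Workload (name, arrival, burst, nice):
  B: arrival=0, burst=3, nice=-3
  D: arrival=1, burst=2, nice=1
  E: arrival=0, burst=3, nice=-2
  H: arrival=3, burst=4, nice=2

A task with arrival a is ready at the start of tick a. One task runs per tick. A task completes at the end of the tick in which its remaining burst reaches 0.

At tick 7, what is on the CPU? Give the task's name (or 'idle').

t=0: ready={B,E} → run B
t=1: ready={B,D,E} → run B
t=2: ready={B,D,E} → run B
t=3: ready={D,E,H} → run E
t=4: ready={D,E,H} → run E
t=5: ready={D,E,H} → run E
t=6: ready={D,H} → run D
t=7: ready={D,H} → run D
t=8: ready={H} → run H
t=9: ready={H} → run H
t=10: ready={H} → run H
t=11: ready={H} → run H
t=12: (idle)
t=13: (idle)
t=14: (idle)

running at tick 7 = D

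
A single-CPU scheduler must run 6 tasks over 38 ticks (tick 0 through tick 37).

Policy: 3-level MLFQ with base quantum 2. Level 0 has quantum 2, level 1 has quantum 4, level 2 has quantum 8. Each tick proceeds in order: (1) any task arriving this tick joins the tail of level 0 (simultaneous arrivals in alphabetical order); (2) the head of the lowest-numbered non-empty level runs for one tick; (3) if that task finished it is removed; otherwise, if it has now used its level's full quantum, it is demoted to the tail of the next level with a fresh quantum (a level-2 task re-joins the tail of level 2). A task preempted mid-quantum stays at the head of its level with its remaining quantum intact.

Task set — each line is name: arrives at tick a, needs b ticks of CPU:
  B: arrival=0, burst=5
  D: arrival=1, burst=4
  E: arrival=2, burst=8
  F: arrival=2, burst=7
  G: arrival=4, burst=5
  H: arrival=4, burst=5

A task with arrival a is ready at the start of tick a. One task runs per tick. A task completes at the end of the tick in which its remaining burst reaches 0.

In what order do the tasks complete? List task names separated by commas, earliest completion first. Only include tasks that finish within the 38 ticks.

t=0: L0/L1/L2 = B/-/- → run B
t=1: L0/L1/L2 = BD/-/- → run B
t=2: L0/L1/L2 = DEF/B/- → run D
t=3: L0/L1/L2 = DEF/B/- → run D
t=4: L0/L1/L2 = EFGH/BD/- → run E
t=5: L0/L1/L2 = EFGH/BD/- → run E
t=6: L0/L1/L2 = FGH/BDE/- → run F
t=7: L0/L1/L2 = FGH/BDE/- → run F
t=8: L0/L1/L2 = GH/BDEF/- → run G
t=9: L0/L1/L2 = GH/BDEF/- → run G
t=10: L0/L1/L2 = H/BDEFG/- → run H
t=11: L0/L1/L2 = H/BDEFG/- → run H
t=12: L0/L1/L2 = -/BDEFGH/- → run B
t=13: L0/L1/L2 = -/BDEFGH/- → run B
t=14: L0/L1/L2 = -/BDEFGH/- → run B
t=15: L0/L1/L2 = -/DEFGH/- → run D
t=16: L0/L1/L2 = -/DEFGH/- → run D
t=17: L0/L1/L2 = -/EFGH/- → run E
t=18: L0/L1/L2 = -/EFGH/- → run E
t=19: L0/L1/L2 = -/EFGH/- → run E
t=20: L0/L1/L2 = -/EFGH/- → run E
t=21: L0/L1/L2 = -/FGH/E → run F
t=22: L0/L1/L2 = -/FGH/E → run F
t=23: L0/L1/L2 = -/FGH/E → run F
t=24: L0/L1/L2 = -/FGH/E → run F
t=25: L0/L1/L2 = -/GH/EF → run G
t=26: L0/L1/L2 = -/GH/EF → run G
t=27: L0/L1/L2 = -/GH/EF → run G
t=28: L0/L1/L2 = -/H/EF → run H
t=29: L0/L1/L2 = -/H/EF → run H
t=30: L0/L1/L2 = -/H/EF → run H
t=31: L0/L1/L2 = -/-/EF → run E
t=32: L0/L1/L2 = -/-/EF → run E
t=33: L0/L1/L2 = -/-/F → run F
t=34: (idle)
t=35: (idle)
t=36: (idle)
t=37: (idle)

completion order = B, D, G, H, E, F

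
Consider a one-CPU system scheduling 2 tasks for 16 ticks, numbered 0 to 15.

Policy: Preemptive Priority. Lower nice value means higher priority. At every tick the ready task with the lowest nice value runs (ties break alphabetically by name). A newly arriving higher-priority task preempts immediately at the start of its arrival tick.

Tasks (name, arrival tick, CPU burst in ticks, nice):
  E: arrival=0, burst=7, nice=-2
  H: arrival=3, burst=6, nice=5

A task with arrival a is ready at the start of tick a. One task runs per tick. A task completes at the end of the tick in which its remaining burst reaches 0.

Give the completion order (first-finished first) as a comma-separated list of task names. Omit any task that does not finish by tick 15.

completion order = E, H

t=0: ready={E} → run E
t=1: ready={E} → run E
t=2: ready={E} → run E
t=3: ready={E,H} → run E
t=4: ready={E,H} → run E
t=5: ready={E,H} → run E
t=6: ready={E,H} → run E
t=7: ready={H} → run H
t=8: ready={H} → run H
t=9: ready={H} → run H
t=10: ready={H} → run H
t=11: ready={H} → run H
t=12: ready={H} → run H
t=13: (idle)
t=14: (idle)
t=15: (idle)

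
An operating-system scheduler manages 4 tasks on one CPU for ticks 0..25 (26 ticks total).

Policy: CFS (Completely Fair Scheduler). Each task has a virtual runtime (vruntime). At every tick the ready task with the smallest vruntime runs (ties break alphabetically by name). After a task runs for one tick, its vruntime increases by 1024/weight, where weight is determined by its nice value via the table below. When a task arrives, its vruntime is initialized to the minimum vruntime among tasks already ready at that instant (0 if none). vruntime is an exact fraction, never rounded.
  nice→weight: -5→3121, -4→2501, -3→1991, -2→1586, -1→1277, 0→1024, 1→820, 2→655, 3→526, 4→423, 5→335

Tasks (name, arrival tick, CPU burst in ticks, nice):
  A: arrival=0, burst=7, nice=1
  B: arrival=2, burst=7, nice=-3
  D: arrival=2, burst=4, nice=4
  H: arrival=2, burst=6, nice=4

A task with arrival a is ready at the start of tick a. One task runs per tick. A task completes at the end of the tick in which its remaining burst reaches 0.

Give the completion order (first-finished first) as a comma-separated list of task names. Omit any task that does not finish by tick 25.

t=0: vr[A=0] → run A
t=1: vr[A=256/205] → run A
t=2: vr[A=512/205 B=512/205 D=512/205 H=512/205] → run A
t=3: vr[A=768/205 B=512/205 D=512/205 H=512/205] → run B
t=4: vr[A=768/205 B=1229312/408155 D=512/205 H=512/205] → run D
t=5: vr[A=768/205 B=1229312/408155 D=426496/86715 H=512/205] → run H
t=6: vr[A=768/205 B=1229312/408155 D=426496/86715 H=426496/86715] → run B
t=7: vr[A=768/205 B=1439232/408155 D=426496/86715 H=426496/86715] → run B
t=8: vr[A=768/205 B=1649152/408155 D=426496/86715 H=426496/86715] → run A
t=9: vr[A=1024/205 B=1649152/408155 D=426496/86715 H=426496/86715] → run B
t=10: vr[A=1024/205 B=1859072/408155 D=426496/86715 H=426496/86715] → run B
t=11: vr[A=1024/205 B=2068992/408155 D=426496/86715 H=426496/86715] → run D
t=12: vr[A=1024/205 B=2068992/408155 D=636416/86715 H=426496/86715] → run H
t=13: vr[A=1024/205 B=2068992/408155 D=636416/86715 H=636416/86715] → run A
t=14: vr[A=256/41 B=2068992/408155 D=636416/86715 H=636416/86715] → run B
t=15: vr[A=256/41 B=2278912/408155 D=636416/86715 H=636416/86715] → run B
t=16: vr[A=256/41 D=636416/86715 H=636416/86715] → run A
t=17: vr[A=1536/205 D=636416/86715 H=636416/86715] → run D
t=18: vr[A=1536/205 D=282112/28905 H=636416/86715] → run H
t=19: vr[A=1536/205 D=282112/28905 H=282112/28905] → run A
t=20: vr[D=282112/28905 H=282112/28905] → run D
t=21: vr[H=282112/28905] → run H
t=22: vr[H=1056256/86715] → run H
t=23: vr[H=1266176/86715] → run H
t=24: (idle)
t=25: (idle)

completion order = B, A, D, H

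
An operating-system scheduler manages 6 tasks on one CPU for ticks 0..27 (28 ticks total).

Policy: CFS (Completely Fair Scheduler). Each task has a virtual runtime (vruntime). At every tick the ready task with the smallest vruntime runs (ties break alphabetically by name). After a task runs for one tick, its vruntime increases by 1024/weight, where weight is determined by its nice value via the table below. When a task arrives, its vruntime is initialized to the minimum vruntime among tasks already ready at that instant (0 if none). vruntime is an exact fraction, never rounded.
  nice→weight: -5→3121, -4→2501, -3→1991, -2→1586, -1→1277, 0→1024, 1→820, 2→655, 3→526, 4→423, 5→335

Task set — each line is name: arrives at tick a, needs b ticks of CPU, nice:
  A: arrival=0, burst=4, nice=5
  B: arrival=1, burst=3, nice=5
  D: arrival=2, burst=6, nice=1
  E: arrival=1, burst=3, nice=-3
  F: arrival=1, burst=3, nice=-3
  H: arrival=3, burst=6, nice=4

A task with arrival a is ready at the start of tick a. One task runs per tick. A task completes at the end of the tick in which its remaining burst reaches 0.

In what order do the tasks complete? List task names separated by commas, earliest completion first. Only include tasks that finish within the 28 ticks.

t=0: vr[A=0] → run A
t=1: vr[A=1024/335 B=1024/335 E=1024/335 F=1024/335] → run A
t=2: vr[A=2048/335 B=1024/335 D=1024/335 E=1024/335 F=1024/335] → run B
t=3: vr[A=2048/335 B=2048/335 D=1024/335 E=1024/335 F=1024/335 H=1024/335] → run D
t=4: vr[A=2048/335 B=2048/335 D=59136/13735 E=1024/335 F=1024/335 H=1024/335] → run E
t=5: vr[A=2048/335 B=2048/335 D=59136/13735 E=2381824/666985 F=1024/335 H=1024/335] → run F
t=6: vr[A=2048/335 B=2048/335 D=59136/13735 E=2381824/666985 F=2381824/666985 H=1024/335] → run H
t=7: vr[A=2048/335 B=2048/335 D=59136/13735 E=2381824/666985 F=2381824/666985 H=776192/141705] → run E
t=8: vr[A=2048/335 B=2048/335 D=59136/13735 E=2724864/666985 F=2381824/666985 H=776192/141705] → run F
t=9: vr[A=2048/335 B=2048/335 D=59136/13735 E=2724864/666985 F=2724864/666985 H=776192/141705] → run E
t=10: vr[A=2048/335 B=2048/335 D=59136/13735 F=2724864/666985 H=776192/141705] → run F
t=11: vr[A=2048/335 B=2048/335 D=59136/13735 H=776192/141705] → run D
t=12: vr[A=2048/335 B=2048/335 D=76288/13735 H=776192/141705] → run H
t=13: vr[A=2048/335 B=2048/335 D=76288/13735 H=1119232/141705] → run D
t=14: vr[A=2048/335 B=2048/335 D=18688/2747 H=1119232/141705] → run A
t=15: vr[A=3072/335 B=2048/335 D=18688/2747 H=1119232/141705] → run B
t=16: vr[A=3072/335 B=3072/335 D=18688/2747 H=1119232/141705] → run D
t=17: vr[A=3072/335 B=3072/335 D=110592/13735 H=1119232/141705] → run H
t=18: vr[A=3072/335 B=3072/335 D=110592/13735 H=487424/47235] → run D
t=19: vr[A=3072/335 B=3072/335 D=127744/13735 H=487424/47235] → run A
t=20: vr[B=3072/335 D=127744/13735 H=487424/47235] → run B
t=21: vr[D=127744/13735 H=487424/47235] → run D
t=22: vr[H=487424/47235] → run H
t=23: vr[H=1805312/141705] → run H
t=24: vr[H=2148352/141705] → run H
t=25: (idle)
t=26: (idle)
t=27: (idle)

completion order = E, F, A, B, D, H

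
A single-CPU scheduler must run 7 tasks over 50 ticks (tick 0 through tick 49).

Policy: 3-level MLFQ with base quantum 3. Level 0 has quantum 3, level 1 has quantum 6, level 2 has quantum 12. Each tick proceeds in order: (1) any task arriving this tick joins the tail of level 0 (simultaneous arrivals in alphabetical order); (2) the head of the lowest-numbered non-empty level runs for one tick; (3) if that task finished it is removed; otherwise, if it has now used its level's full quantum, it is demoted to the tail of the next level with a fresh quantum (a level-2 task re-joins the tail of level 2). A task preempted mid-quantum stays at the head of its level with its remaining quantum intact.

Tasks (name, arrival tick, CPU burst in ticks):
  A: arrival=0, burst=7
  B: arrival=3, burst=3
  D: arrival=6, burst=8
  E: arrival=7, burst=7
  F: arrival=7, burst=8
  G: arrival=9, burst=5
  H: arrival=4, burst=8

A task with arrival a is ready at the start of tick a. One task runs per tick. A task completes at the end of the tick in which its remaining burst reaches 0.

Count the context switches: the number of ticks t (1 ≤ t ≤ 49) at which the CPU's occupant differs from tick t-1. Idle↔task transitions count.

context switches = 13

t=0: L0/L1/L2 = A/-/- → run A
t=1: L0/L1/L2 = A/-/- → run A
t=2: L0/L1/L2 = A/-/- → run A
t=3: L0/L1/L2 = B/A/- → run B
t=4: L0/L1/L2 = BH/A/- → run B
t=5: L0/L1/L2 = BH/A/- → run B
t=6: L0/L1/L2 = HD/A/- → run H
t=7: L0/L1/L2 = HDEF/A/- → run H
t=8: L0/L1/L2 = HDEF/A/- → run H
t=9: L0/L1/L2 = DEFG/AH/- → run D
t=10: L0/L1/L2 = DEFG/AH/- → run D
t=11: L0/L1/L2 = DEFG/AH/- → run D
t=12: L0/L1/L2 = EFG/AHD/- → run E
t=13: L0/L1/L2 = EFG/AHD/- → run E
t=14: L0/L1/L2 = EFG/AHD/- → run E
t=15: L0/L1/L2 = FG/AHDE/- → run F
t=16: L0/L1/L2 = FG/AHDE/- → run F
t=17: L0/L1/L2 = FG/AHDE/- → run F
t=18: L0/L1/L2 = G/AHDEF/- → run G
t=19: L0/L1/L2 = G/AHDEF/- → run G
t=20: L0/L1/L2 = G/AHDEF/- → run G
t=21: L0/L1/L2 = -/AHDEFG/- → run A
t=22: L0/L1/L2 = -/AHDEFG/- → run A
t=23: L0/L1/L2 = -/AHDEFG/- → run A
t=24: L0/L1/L2 = -/AHDEFG/- → run A
t=25: L0/L1/L2 = -/HDEFG/- → run H
t=26: L0/L1/L2 = -/HDEFG/- → run H
t=27: L0/L1/L2 = -/HDEFG/- → run H
t=28: L0/L1/L2 = -/HDEFG/- → run H
t=29: L0/L1/L2 = -/HDEFG/- → run H
t=30: L0/L1/L2 = -/DEFG/- → run D
t=31: L0/L1/L2 = -/DEFG/- → run D
t=32: L0/L1/L2 = -/DEFG/- → run D
t=33: L0/L1/L2 = -/DEFG/- → run D
t=34: L0/L1/L2 = -/DEFG/- → run D
t=35: L0/L1/L2 = -/EFG/- → run E
t=36: L0/L1/L2 = -/EFG/- → run E
t=37: L0/L1/L2 = -/EFG/- → run E
t=38: L0/L1/L2 = -/EFG/- → run E
t=39: L0/L1/L2 = -/FG/- → run F
t=40: L0/L1/L2 = -/FG/- → run F
t=41: L0/L1/L2 = -/FG/- → run F
t=42: L0/L1/L2 = -/FG/- → run F
t=43: L0/L1/L2 = -/FG/- → run F
t=44: L0/L1/L2 = -/G/- → run G
t=45: L0/L1/L2 = -/G/- → run G
t=46: (idle)
t=47: (idle)
t=48: (idle)
t=49: (idle)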